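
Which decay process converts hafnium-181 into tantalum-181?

beta-minus decay

ΔA = 181 − 181 = 0; ΔZ = 73 − 72 = +1.
A is unchanged and Z rises by 1 — a neutron has become a proton (β⁻ decay).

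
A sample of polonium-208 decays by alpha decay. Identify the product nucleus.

Pb-204

Alpha decay: mass number changes by -4, atomic number by -2.
A: 208 − 4 = 204; Z: 84 − 2 = 82.
Z = 82 is lead, so the daughter is lead-204.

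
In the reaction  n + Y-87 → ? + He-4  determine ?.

Rb-84

Conserve mass number: 1 + 87 = A + 4, so A = 84.
Conserve atomic number: 0 + 39 = Z + 2, so Z = 37.
Z = 37 is rubidium, so the species is Rb-84.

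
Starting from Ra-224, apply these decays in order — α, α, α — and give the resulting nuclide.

Start: (A, Z) = (224, 88).
After α: (220, 86).
After α: (216, 84).
After α: (212, 82).
Z = 82 is lead.

Pb-212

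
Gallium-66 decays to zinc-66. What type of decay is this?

ΔA = 66 − 66 = 0; ΔZ = 30 − 31 = -1.
A is unchanged and Z drops by 1 — a proton has become a neutron (β⁺ emission or electron capture).

beta-plus decay or electron capture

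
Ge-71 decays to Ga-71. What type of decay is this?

ΔA = 71 − 71 = 0; ΔZ = 31 − 32 = -1.
A is unchanged and Z drops by 1 — a proton has become a neutron (β⁺ emission or electron capture).

beta-plus decay or electron capture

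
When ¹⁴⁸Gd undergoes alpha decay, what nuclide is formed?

Sm-144

Alpha decay: mass number changes by -4, atomic number by -2.
A: 148 − 4 = 144; Z: 64 − 2 = 62.
Z = 62 is samarium, so the daughter is ¹⁴⁴Sm.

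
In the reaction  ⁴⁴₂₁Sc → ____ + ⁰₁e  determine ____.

Ca-44

Conserve mass number: 44 = A + 0, so A = 44.
Conserve atomic number: 21 = Z + 1, so Z = 20.
Z = 20 is calcium, so the species is ⁴⁴₂₀Ca.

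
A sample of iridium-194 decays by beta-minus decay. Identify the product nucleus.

Beta-minus decay: mass number changes by +0, atomic number by +1.
A: 194 = 194; Z: 77 + 1 = 78.
Z = 78 is platinum, so the daughter is platinum-194.

Pt-194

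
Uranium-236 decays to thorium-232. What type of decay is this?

alpha decay

ΔA = 232 − 236 = -4; ΔZ = 90 − 92 = -2.
A drops by 4 and Z drops by 2 — the signature of alpha emission.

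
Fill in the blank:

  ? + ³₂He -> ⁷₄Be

alpha particle

Conserve mass number: A + 3 = 7, so A = 4.
Conserve atomic number: Z + 2 = 4, so Z = 2.
A = 4 and Z = 2 is ⁴₂He — an alpha particle.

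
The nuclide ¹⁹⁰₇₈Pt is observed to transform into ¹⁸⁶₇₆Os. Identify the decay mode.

ΔA = 186 − 190 = -4; ΔZ = 76 − 78 = -2.
A drops by 4 and Z drops by 2 — the signature of alpha emission.

alpha decay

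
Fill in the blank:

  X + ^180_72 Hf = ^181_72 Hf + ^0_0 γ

Conserve mass number: A + 180 = 181 + 0, so A = 1.
Conserve atomic number: Z + 72 = 72 + 0, so Z = 0.
A = 1 and Z = 0 is ^1_0 n — a neutron.

neutron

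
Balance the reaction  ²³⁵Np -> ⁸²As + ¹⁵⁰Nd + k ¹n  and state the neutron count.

Conserve mass number: 235 = 82 + 150 + k, so k = 235 − 232 = 3.
Check atomic number: 93 = 33 + 60 + 0 = 93. ✓

3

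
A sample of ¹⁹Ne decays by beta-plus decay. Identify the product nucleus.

Beta-plus decay: mass number changes by +0, atomic number by -1.
A: 19 = 19; Z: 10 − 1 = 9.
Z = 9 is fluorine, so the daughter is ¹⁹F.

F-19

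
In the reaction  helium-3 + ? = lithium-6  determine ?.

Conserve mass number: 3 + A = 6, so A = 3.
Conserve atomic number: 2 + Z = 3, so Z = 1.
A = 3 and Z = 1 is hydrogen-3 — a triton.

triton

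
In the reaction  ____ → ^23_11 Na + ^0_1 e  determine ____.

Mg-23

Conserve mass number: A = 23 + 0, so A = 23.
Conserve atomic number: Z = 11 + 1, so Z = 12.
Z = 12 is magnesium, so the species is ^23_12 Mg.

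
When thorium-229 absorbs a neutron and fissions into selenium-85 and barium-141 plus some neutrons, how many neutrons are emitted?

4

Conserve mass number: 230 = 85 + 141 + k, so k = 230 − 226 = 4.
Check atomic number: 90 = 34 + 56 + 0 = 90. ✓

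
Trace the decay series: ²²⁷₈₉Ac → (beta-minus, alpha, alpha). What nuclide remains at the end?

Rn-219

Start: (A, Z) = (227, 89).
After β⁻: (227, 90).
After α: (223, 88).
After α: (219, 86).
Z = 86 is radon.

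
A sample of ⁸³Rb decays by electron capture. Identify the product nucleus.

Kr-83

Electron capture: mass number changes by +0, atomic number by -1.
A: 83 = 83; Z: 37 − 1 = 36.
Z = 36 is krypton, so the daughter is ⁸³Kr.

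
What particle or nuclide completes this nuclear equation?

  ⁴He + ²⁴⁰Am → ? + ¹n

Bk-243

Conserve mass number: 4 + 240 = A + 1, so A = 243.
Conserve atomic number: 2 + 95 = Z + 0, so Z = 97.
Z = 97 is berkelium, so the species is ²⁴³Bk.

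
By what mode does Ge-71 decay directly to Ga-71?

ΔA = 71 − 71 = 0; ΔZ = 31 − 32 = -1.
A is unchanged and Z drops by 1 — a proton has become a neutron (β⁺ emission or electron capture).

beta-plus decay or electron capture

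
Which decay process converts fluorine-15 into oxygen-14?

proton emission

ΔA = 14 − 15 = -1; ΔZ = 8 − 9 = -1.
A drops by 1 and Z drops by 1 — a proton was emitted.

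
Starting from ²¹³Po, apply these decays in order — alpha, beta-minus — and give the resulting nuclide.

Bi-209

Start: (A, Z) = (213, 84).
After α: (209, 82).
After β⁻: (209, 83).
Z = 83 is bismuth.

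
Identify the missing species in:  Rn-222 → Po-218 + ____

alpha particle

Conserve mass number: 222 = 218 + A, so A = 4.
Conserve atomic number: 86 = 84 + Z, so Z = 2.
A = 4 and Z = 2 is He-4 — an alpha particle.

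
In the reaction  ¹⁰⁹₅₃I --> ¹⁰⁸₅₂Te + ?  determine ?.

proton

Conserve mass number: 109 = 108 + A, so A = 1.
Conserve atomic number: 53 = 52 + Z, so Z = 1.
A = 1 and Z = 1 is ¹₁H — a proton.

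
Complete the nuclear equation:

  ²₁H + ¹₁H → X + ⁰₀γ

Conserve mass number: 2 + 1 = A + 0, so A = 3.
Conserve atomic number: 1 + 1 = Z + 0, so Z = 2.
Z = 2 is helium, so the species is ³₂He.

He-3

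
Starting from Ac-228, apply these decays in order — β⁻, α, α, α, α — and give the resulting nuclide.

Pb-212

Start: (A, Z) = (228, 89).
After β⁻: (228, 90).
After α: (224, 88).
After α: (220, 86).
After α: (216, 84).
After α: (212, 82).
Z = 82 is lead.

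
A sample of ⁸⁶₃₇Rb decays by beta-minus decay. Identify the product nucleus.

Sr-86

Beta-minus decay: mass number changes by +0, atomic number by +1.
A: 86 = 86; Z: 37 + 1 = 38.
Z = 38 is strontium, so the daughter is ⁸⁶₃₈Sr.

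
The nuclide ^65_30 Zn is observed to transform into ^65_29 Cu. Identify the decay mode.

ΔA = 65 − 65 = 0; ΔZ = 29 − 30 = -1.
A is unchanged and Z drops by 1 — a proton has become a neutron (β⁺ emission or electron capture).

beta-plus decay or electron capture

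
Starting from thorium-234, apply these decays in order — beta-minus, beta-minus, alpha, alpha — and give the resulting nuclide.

Ra-226

Start: (A, Z) = (234, 90).
After β⁻: (234, 91).
After β⁻: (234, 92).
After α: (230, 90).
After α: (226, 88).
Z = 88 is radium.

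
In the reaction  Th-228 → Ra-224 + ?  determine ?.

Conserve mass number: 228 = 224 + A, so A = 4.
Conserve atomic number: 90 = 88 + Z, so Z = 2.
A = 4 and Z = 2 is He-4 — an alpha particle.

alpha particle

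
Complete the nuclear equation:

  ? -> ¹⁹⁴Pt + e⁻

Conserve mass number: A = 194 + 0, so A = 194.
Conserve atomic number: Z = 78 − 1, so Z = 77.
Z = 77 is iridium, so the species is ¹⁹⁴Ir.

Ir-194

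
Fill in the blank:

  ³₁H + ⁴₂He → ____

Conserve mass number: 3 + 4 = A, so A = 7.
Conserve atomic number: 1 + 2 = Z, so Z = 3.
Z = 3 is lithium, so the species is ⁷₃Li.

Li-7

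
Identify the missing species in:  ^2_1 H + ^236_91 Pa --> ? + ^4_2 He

Th-234

Conserve mass number: 2 + 236 = A + 4, so A = 234.
Conserve atomic number: 1 + 91 = Z + 2, so Z = 90.
Z = 90 is thorium, so the species is ^234_90 Th.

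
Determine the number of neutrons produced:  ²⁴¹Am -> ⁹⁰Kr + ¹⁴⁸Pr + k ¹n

Conserve mass number: 241 = 90 + 148 + k, so k = 241 − 238 = 3.
Check atomic number: 95 = 36 + 59 + 0 = 95. ✓

3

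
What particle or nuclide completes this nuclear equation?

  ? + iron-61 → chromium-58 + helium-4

Conserve mass number: A + 61 = 58 + 4, so A = 1.
Conserve atomic number: Z + 26 = 24 + 2, so Z = 0.
A = 1 and Z = 0 is neutron — a neutron.

neutron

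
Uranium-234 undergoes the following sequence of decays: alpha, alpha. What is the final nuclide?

Start: (A, Z) = (234, 92).
After α: (230, 90).
After α: (226, 88).
Z = 88 is radium.

Ra-226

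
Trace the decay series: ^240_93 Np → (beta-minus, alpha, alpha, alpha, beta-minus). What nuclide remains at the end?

Ac-228

Start: (A, Z) = (240, 93).
After β⁻: (240, 94).
After α: (236, 92).
After α: (232, 90).
After α: (228, 88).
After β⁻: (228, 89).
Z = 89 is actinium.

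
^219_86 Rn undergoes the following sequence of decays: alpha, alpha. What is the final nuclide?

Pb-211

Start: (A, Z) = (219, 86).
After α: (215, 84).
After α: (211, 82).
Z = 82 is lead.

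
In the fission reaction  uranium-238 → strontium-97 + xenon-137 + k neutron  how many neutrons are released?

Conserve mass number: 238 = 97 + 137 + k, so k = 238 − 234 = 4.
Check atomic number: 92 = 38 + 54 + 0 = 92. ✓

4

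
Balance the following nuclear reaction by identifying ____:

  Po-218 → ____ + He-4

Pb-214

Conserve mass number: 218 = A + 4, so A = 214.
Conserve atomic number: 84 = Z + 2, so Z = 82.
Z = 82 is lead, so the species is Pb-214.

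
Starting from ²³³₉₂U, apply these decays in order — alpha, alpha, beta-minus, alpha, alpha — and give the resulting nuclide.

Start: (A, Z) = (233, 92).
After α: (229, 90).
After α: (225, 88).
After β⁻: (225, 89).
After α: (221, 87).
After α: (217, 85).
Z = 85 is astatine.

At-217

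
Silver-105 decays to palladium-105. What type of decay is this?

beta-plus decay or electron capture

ΔA = 105 − 105 = 0; ΔZ = 46 − 47 = -1.
A is unchanged and Z drops by 1 — a proton has become a neutron (β⁺ emission or electron capture).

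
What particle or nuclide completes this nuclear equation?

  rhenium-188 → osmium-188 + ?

beta-minus particle

Conserve mass number: 188 = 188 + A, so A = 0.
Conserve atomic number: 75 = 76 + Z, so Z = -1.
A = 0 and Z = -1 is e⁻ — a beta-minus particle.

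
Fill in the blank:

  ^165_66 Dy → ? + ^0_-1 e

Ho-165

Conserve mass number: 165 = A + 0, so A = 165.
Conserve atomic number: 66 = Z − 1, so Z = 67.
Z = 67 is holmium, so the species is ^165_67 Ho.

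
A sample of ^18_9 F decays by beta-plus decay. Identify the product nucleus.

Beta-plus decay: mass number changes by +0, atomic number by -1.
A: 18 = 18; Z: 9 − 1 = 8.
Z = 8 is oxygen, so the daughter is ^18_8 O.

O-18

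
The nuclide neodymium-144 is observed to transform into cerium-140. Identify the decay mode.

ΔA = 140 − 144 = -4; ΔZ = 58 − 60 = -2.
A drops by 4 and Z drops by 2 — the signature of alpha emission.

alpha decay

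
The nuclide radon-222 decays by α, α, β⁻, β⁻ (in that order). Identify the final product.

Po-214

Start: (A, Z) = (222, 86).
After α: (218, 84).
After α: (214, 82).
After β⁻: (214, 83).
After β⁻: (214, 84).
Z = 84 is polonium.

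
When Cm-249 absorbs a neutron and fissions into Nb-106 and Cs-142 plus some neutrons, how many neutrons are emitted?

Conserve mass number: 250 = 106 + 142 + k, so k = 250 − 248 = 2.
Check atomic number: 96 = 41 + 55 + 0 = 96. ✓

2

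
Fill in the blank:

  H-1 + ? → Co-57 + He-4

Ni-60

Conserve mass number: 1 + A = 57 + 4, so A = 60.
Conserve atomic number: 1 + Z = 27 + 2, so Z = 28.
Z = 28 is nickel, so the species is Ni-60.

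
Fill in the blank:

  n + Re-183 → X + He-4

Conserve mass number: 1 + 183 = A + 4, so A = 180.
Conserve atomic number: 0 + 75 = Z + 2, so Z = 73.
Z = 73 is tantalum, so the species is Ta-180.

Ta-180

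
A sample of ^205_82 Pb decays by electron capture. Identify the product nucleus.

Tl-205

Electron capture: mass number changes by +0, atomic number by -1.
A: 205 = 205; Z: 82 − 1 = 81.
Z = 81 is thallium, so the daughter is ^205_81 Tl.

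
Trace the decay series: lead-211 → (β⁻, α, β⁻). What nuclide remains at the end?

Pb-207

Start: (A, Z) = (211, 82).
After β⁻: (211, 83).
After α: (207, 81).
After β⁻: (207, 82).
Z = 82 is lead.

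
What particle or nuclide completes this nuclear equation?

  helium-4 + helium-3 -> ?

Conserve mass number: 4 + 3 = A, so A = 7.
Conserve atomic number: 2 + 2 = Z, so Z = 4.
Z = 4 is beryllium, so the species is beryllium-7.

Be-7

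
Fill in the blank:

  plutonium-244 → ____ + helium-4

U-240

Conserve mass number: 244 = A + 4, so A = 240.
Conserve atomic number: 94 = Z + 2, so Z = 92.
Z = 92 is uranium, so the species is uranium-240.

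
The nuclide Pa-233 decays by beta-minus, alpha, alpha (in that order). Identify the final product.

Ra-225

Start: (A, Z) = (233, 91).
After β⁻: (233, 92).
After α: (229, 90).
After α: (225, 88).
Z = 88 is radium.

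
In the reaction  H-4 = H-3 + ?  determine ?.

Conserve mass number: 4 = 3 + A, so A = 1.
Conserve atomic number: 1 = 1 + Z, so Z = 0.
A = 1 and Z = 0 is n — a neutron.

neutron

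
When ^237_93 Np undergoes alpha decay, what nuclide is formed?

Alpha decay: mass number changes by -4, atomic number by -2.
A: 237 − 4 = 233; Z: 93 − 2 = 91.
Z = 91 is protactinium, so the daughter is ^233_91 Pa.

Pa-233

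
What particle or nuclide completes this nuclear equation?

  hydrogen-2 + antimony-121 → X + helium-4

Sn-119

Conserve mass number: 2 + 121 = A + 4, so A = 119.
Conserve atomic number: 1 + 51 = Z + 2, so Z = 50.
Z = 50 is tin, so the species is tin-119.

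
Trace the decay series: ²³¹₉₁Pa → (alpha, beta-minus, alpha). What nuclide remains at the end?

Start: (A, Z) = (231, 91).
After α: (227, 89).
After β⁻: (227, 90).
After α: (223, 88).
Z = 88 is radium.

Ra-223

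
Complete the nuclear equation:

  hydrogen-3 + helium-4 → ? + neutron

Li-6

Conserve mass number: 3 + 4 = A + 1, so A = 6.
Conserve atomic number: 1 + 2 = Z + 0, so Z = 3.
Z = 3 is lithium, so the species is lithium-6.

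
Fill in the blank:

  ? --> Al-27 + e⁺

Si-27

Conserve mass number: A = 27 + 0, so A = 27.
Conserve atomic number: Z = 13 + 1, so Z = 14.
Z = 14 is silicon, so the species is Si-27.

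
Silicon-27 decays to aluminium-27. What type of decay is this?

beta-plus decay or electron capture

ΔA = 27 − 27 = 0; ΔZ = 13 − 14 = -1.
A is unchanged and Z drops by 1 — a proton has become a neutron (β⁺ emission or electron capture).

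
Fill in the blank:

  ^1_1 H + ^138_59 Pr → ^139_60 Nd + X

gamma ray

Conserve mass number: 1 + 138 = 139 + A, so A = 0.
Conserve atomic number: 1 + 59 = 60 + Z, so Z = 0.
A = 0 and Z = 0 is ^0_0 γ — a gamma ray.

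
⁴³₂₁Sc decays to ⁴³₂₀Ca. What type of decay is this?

beta-plus decay or electron capture

ΔA = 43 − 43 = 0; ΔZ = 20 − 21 = -1.
A is unchanged and Z drops by 1 — a proton has become a neutron (β⁺ emission or electron capture).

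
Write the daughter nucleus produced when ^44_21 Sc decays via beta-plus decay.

Ca-44

Beta-plus decay: mass number changes by +0, atomic number by -1.
A: 44 = 44; Z: 21 − 1 = 20.
Z = 20 is calcium, so the daughter is ^44_20 Ca.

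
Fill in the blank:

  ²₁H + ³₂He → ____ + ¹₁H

He-4

Conserve mass number: 2 + 3 = A + 1, so A = 4.
Conserve atomic number: 1 + 2 = Z + 1, so Z = 2.
A = 4 and Z = 2 is ⁴₂He — an alpha particle.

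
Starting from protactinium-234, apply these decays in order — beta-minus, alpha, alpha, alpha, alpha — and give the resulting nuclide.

Po-218

Start: (A, Z) = (234, 91).
After β⁻: (234, 92).
After α: (230, 90).
After α: (226, 88).
After α: (222, 86).
After α: (218, 84).
Z = 84 is polonium.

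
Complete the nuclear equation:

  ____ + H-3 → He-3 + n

proton

Conserve mass number: A + 3 = 3 + 1, so A = 1.
Conserve atomic number: Z + 1 = 2 + 0, so Z = 1.
A = 1 and Z = 1 is H-1 — a proton.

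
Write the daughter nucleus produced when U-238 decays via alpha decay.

Th-234

Alpha decay: mass number changes by -4, atomic number by -2.
A: 238 − 4 = 234; Z: 92 − 2 = 90.
Z = 90 is thorium, so the daughter is Th-234.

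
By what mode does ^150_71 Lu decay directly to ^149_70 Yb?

proton emission

ΔA = 149 − 150 = -1; ΔZ = 70 − 71 = -1.
A drops by 1 and Z drops by 1 — a proton was emitted.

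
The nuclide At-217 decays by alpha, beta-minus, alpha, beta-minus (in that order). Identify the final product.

Bi-209

Start: (A, Z) = (217, 85).
After α: (213, 83).
After β⁻: (213, 84).
After α: (209, 82).
After β⁻: (209, 83).
Z = 83 is bismuth.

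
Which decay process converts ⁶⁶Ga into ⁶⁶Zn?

ΔA = 66 − 66 = 0; ΔZ = 30 − 31 = -1.
A is unchanged and Z drops by 1 — a proton has become a neutron (β⁺ emission or electron capture).

beta-plus decay or electron capture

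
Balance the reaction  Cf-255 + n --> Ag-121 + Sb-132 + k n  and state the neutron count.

Conserve mass number: 256 = 121 + 132 + k, so k = 256 − 253 = 3.
Check atomic number: 98 = 47 + 51 + 0 = 98. ✓

3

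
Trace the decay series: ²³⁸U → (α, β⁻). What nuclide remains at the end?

Pa-234

Start: (A, Z) = (238, 92).
After α: (234, 90).
After β⁻: (234, 91).
Z = 91 is protactinium.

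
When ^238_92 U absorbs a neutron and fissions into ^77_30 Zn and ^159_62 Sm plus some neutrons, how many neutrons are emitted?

3

Conserve mass number: 239 = 77 + 159 + k, so k = 239 − 236 = 3.
Check atomic number: 92 = 30 + 62 + 0 = 92. ✓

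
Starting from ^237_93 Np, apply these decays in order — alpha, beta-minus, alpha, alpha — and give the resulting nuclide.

Start: (A, Z) = (237, 93).
After α: (233, 91).
After β⁻: (233, 92).
After α: (229, 90).
After α: (225, 88).
Z = 88 is radium.

Ra-225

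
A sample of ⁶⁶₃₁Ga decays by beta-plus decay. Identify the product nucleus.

Zn-66

Beta-plus decay: mass number changes by +0, atomic number by -1.
A: 66 = 66; Z: 31 − 1 = 30.
Z = 30 is zinc, so the daughter is ⁶⁶₃₀Zn.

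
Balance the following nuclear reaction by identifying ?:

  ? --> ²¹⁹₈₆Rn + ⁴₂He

Conserve mass number: A = 219 + 4, so A = 223.
Conserve atomic number: Z = 86 + 2, so Z = 88.
Z = 88 is radium, so the species is ²²³₈₈Ra.

Ra-223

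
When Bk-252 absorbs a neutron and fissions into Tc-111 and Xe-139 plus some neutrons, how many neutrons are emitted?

3

Conserve mass number: 253 = 111 + 139 + k, so k = 253 − 250 = 3.
Check atomic number: 97 = 43 + 54 + 0 = 97. ✓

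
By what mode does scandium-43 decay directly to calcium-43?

beta-plus decay or electron capture

ΔA = 43 − 43 = 0; ΔZ = 20 − 21 = -1.
A is unchanged and Z drops by 1 — a proton has become a neutron (β⁺ emission or electron capture).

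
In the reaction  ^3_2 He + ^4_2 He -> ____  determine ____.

Be-7

Conserve mass number: 3 + 4 = A, so A = 7.
Conserve atomic number: 2 + 2 = Z, so Z = 4.
Z = 4 is beryllium, so the species is ^7_4 Be.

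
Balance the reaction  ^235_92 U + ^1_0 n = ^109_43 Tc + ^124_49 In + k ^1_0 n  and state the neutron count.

3

Conserve mass number: 236 = 109 + 124 + k, so k = 236 − 233 = 3.
Check atomic number: 92 = 43 + 49 + 0 = 92. ✓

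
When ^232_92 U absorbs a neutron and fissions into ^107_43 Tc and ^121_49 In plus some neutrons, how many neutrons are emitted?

5

Conserve mass number: 233 = 107 + 121 + k, so k = 233 − 228 = 5.
Check atomic number: 92 = 43 + 49 + 0 = 92. ✓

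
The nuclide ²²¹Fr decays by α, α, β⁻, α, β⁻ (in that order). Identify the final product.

Start: (A, Z) = (221, 87).
After α: (217, 85).
After α: (213, 83).
After β⁻: (213, 84).
After α: (209, 82).
After β⁻: (209, 83).
Z = 83 is bismuth.

Bi-209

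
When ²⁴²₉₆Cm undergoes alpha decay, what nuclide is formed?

Pu-238

Alpha decay: mass number changes by -4, atomic number by -2.
A: 242 − 4 = 238; Z: 96 − 2 = 94.
Z = 94 is plutonium, so the daughter is ²³⁸₉₄Pu.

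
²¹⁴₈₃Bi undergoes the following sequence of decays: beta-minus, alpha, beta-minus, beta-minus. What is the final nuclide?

Start: (A, Z) = (214, 83).
After β⁻: (214, 84).
After α: (210, 82).
After β⁻: (210, 83).
After β⁻: (210, 84).
Z = 84 is polonium.

Po-210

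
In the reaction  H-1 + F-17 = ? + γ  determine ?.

Conserve mass number: 1 + 17 = A + 0, so A = 18.
Conserve atomic number: 1 + 9 = Z + 0, so Z = 10.
Z = 10 is neon, so the species is Ne-18.

Ne-18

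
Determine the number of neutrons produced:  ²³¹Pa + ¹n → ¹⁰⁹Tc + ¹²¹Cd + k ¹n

2

Conserve mass number: 232 = 109 + 121 + k, so k = 232 − 230 = 2.
Check atomic number: 91 = 43 + 48 + 0 = 91. ✓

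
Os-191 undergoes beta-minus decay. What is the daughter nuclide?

Ir-191

Beta-minus decay: mass number changes by +0, atomic number by +1.
A: 191 = 191; Z: 76 + 1 = 77.
Z = 77 is iridium, so the daughter is Ir-191.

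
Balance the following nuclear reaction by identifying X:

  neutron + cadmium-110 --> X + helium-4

Conserve mass number: 1 + 110 = A + 4, so A = 107.
Conserve atomic number: 0 + 48 = Z + 2, so Z = 46.
Z = 46 is palladium, so the species is palladium-107.

Pd-107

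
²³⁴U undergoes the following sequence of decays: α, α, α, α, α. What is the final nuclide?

Pb-214

Start: (A, Z) = (234, 92).
After α: (230, 90).
After α: (226, 88).
After α: (222, 86).
After α: (218, 84).
After α: (214, 82).
Z = 82 is lead.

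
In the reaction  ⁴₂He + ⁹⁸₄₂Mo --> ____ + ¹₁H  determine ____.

Conserve mass number: 4 + 98 = A + 1, so A = 101.
Conserve atomic number: 2 + 42 = Z + 1, so Z = 43.
Z = 43 is technetium, so the species is ¹⁰¹₄₃Tc.

Tc-101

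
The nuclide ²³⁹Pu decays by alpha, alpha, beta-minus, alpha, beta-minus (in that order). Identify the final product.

Start: (A, Z) = (239, 94).
After α: (235, 92).
After α: (231, 90).
After β⁻: (231, 91).
After α: (227, 89).
After β⁻: (227, 90).
Z = 90 is thorium.

Th-227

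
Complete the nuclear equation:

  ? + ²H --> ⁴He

deuteron

Conserve mass number: A + 2 = 4, so A = 2.
Conserve atomic number: Z + 1 = 2, so Z = 1.
A = 2 and Z = 1 is ²H — a deuteron.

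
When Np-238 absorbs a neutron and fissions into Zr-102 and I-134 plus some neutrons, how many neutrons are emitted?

3

Conserve mass number: 239 = 102 + 134 + k, so k = 239 − 236 = 3.
Check atomic number: 93 = 40 + 53 + 0 = 93. ✓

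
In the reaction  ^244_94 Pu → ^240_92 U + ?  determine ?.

alpha particle

Conserve mass number: 244 = 240 + A, so A = 4.
Conserve atomic number: 94 = 92 + Z, so Z = 2.
A = 4 and Z = 2 is ^4_2 He — an alpha particle.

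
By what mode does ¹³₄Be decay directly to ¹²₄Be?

neutron emission

ΔA = 12 − 13 = -1; ΔZ = 4 − 4 = +0.
A drops by 1 with Z unchanged — a neutron was emitted.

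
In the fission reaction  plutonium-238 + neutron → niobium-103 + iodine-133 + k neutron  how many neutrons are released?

3

Conserve mass number: 239 = 103 + 133 + k, so k = 239 − 236 = 3.
Check atomic number: 94 = 41 + 53 + 0 = 94. ✓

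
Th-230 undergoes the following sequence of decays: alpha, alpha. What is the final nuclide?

Rn-222

Start: (A, Z) = (230, 90).
After α: (226, 88).
After α: (222, 86).
Z = 86 is radon.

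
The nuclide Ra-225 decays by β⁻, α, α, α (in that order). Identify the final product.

Start: (A, Z) = (225, 88).
After β⁻: (225, 89).
After α: (221, 87).
After α: (217, 85).
After α: (213, 83).
Z = 83 is bismuth.

Bi-213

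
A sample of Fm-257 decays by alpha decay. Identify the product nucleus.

Cf-253

Alpha decay: mass number changes by -4, atomic number by -2.
A: 257 − 4 = 253; Z: 100 − 2 = 98.
Z = 98 is californium, so the daughter is Cf-253.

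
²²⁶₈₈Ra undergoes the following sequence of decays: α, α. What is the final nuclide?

Po-218

Start: (A, Z) = (226, 88).
After α: (222, 86).
After α: (218, 84).
Z = 84 is polonium.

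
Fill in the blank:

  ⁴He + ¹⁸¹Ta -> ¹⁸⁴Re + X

Conserve mass number: 4 + 181 = 184 + A, so A = 1.
Conserve atomic number: 2 + 73 = 75 + Z, so Z = 0.
A = 1 and Z = 0 is ¹n — a neutron.

neutron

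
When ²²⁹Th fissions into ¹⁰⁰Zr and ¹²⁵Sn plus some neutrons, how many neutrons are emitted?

4

Conserve mass number: 229 = 100 + 125 + k, so k = 229 − 225 = 4.
Check atomic number: 90 = 40 + 50 + 0 = 90. ✓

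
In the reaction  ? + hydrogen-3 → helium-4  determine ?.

proton

Conserve mass number: A + 3 = 4, so A = 1.
Conserve atomic number: Z + 1 = 2, so Z = 1.
A = 1 and Z = 1 is hydrogen-1 — a proton.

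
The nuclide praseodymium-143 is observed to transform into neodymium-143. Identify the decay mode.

ΔA = 143 − 143 = 0; ΔZ = 60 − 59 = +1.
A is unchanged and Z rises by 1 — a neutron has become a proton (β⁻ decay).

beta-minus decay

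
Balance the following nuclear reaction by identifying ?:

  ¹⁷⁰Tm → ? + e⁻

Conserve mass number: 170 = A + 0, so A = 170.
Conserve atomic number: 69 = Z − 1, so Z = 70.
Z = 70 is ytterbium, so the species is ¹⁷⁰Yb.

Yb-170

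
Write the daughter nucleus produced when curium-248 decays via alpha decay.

Alpha decay: mass number changes by -4, atomic number by -2.
A: 248 − 4 = 244; Z: 96 − 2 = 94.
Z = 94 is plutonium, so the daughter is plutonium-244.

Pu-244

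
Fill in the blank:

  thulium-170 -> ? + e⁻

Yb-170

Conserve mass number: 170 = A + 0, so A = 170.
Conserve atomic number: 69 = Z − 1, so Z = 70.
Z = 70 is ytterbium, so the species is ytterbium-170.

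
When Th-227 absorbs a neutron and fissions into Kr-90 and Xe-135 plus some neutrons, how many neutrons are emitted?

Conserve mass number: 228 = 90 + 135 + k, so k = 228 − 225 = 3.
Check atomic number: 90 = 36 + 54 + 0 = 90. ✓

3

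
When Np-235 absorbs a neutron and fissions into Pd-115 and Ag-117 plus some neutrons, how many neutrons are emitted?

Conserve mass number: 236 = 115 + 117 + k, so k = 236 − 232 = 4.
Check atomic number: 93 = 46 + 47 + 0 = 93. ✓

4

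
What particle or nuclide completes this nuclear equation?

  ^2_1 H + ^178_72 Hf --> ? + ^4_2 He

Lu-176

Conserve mass number: 2 + 178 = A + 4, so A = 176.
Conserve atomic number: 1 + 72 = Z + 2, so Z = 71.
Z = 71 is lutetium, so the species is ^176_71 Lu.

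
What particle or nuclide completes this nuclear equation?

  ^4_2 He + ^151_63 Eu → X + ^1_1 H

Conserve mass number: 4 + 151 = A + 1, so A = 154.
Conserve atomic number: 2 + 63 = Z + 1, so Z = 64.
Z = 64 is gadolinium, so the species is ^154_64 Gd.

Gd-154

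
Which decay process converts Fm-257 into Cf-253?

ΔA = 253 − 257 = -4; ΔZ = 98 − 100 = -2.
A drops by 4 and Z drops by 2 — the signature of alpha emission.

alpha decay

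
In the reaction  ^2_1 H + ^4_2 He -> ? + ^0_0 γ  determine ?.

Li-6

Conserve mass number: 2 + 4 = A + 0, so A = 6.
Conserve atomic number: 1 + 2 = Z + 0, so Z = 3.
Z = 3 is lithium, so the species is ^6_3 Li.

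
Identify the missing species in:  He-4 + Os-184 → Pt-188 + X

Conserve mass number: 4 + 184 = 188 + A, so A = 0.
Conserve atomic number: 2 + 76 = 78 + Z, so Z = 0.
A = 0 and Z = 0 is γ — a gamma ray.

gamma ray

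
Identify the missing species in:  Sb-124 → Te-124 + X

beta-minus particle

Conserve mass number: 124 = 124 + A, so A = 0.
Conserve atomic number: 51 = 52 + Z, so Z = -1.
A = 0 and Z = -1 is e⁻ — a beta-minus particle.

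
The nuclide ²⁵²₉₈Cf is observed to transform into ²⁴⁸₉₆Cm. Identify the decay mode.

ΔA = 248 − 252 = -4; ΔZ = 96 − 98 = -2.
A drops by 4 and Z drops by 2 — the signature of alpha emission.

alpha decay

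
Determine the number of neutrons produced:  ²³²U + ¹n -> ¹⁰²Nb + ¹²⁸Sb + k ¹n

3

Conserve mass number: 233 = 102 + 128 + k, so k = 233 − 230 = 3.
Check atomic number: 92 = 41 + 51 + 0 = 92. ✓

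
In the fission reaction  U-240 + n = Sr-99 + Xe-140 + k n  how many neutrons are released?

Conserve mass number: 241 = 99 + 140 + k, so k = 241 − 239 = 2.
Check atomic number: 92 = 38 + 54 + 0 = 92. ✓

2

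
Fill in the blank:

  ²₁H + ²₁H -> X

Conserve mass number: 2 + 2 = A, so A = 4.
Conserve atomic number: 1 + 1 = Z, so Z = 2.
A = 4 and Z = 2 is ⁴₂He — an alpha particle.

He-4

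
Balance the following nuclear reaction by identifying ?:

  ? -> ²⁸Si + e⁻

Conserve mass number: A = 28 + 0, so A = 28.
Conserve atomic number: Z = 14 − 1, so Z = 13.
Z = 13 is aluminium, so the species is ²⁸Al.

Al-28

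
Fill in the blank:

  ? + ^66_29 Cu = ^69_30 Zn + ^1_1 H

alpha particle

Conserve mass number: A + 66 = 69 + 1, so A = 4.
Conserve atomic number: Z + 29 = 30 + 1, so Z = 2.
A = 4 and Z = 2 is ^4_2 He — an alpha particle.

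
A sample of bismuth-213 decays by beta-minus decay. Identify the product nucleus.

Beta-minus decay: mass number changes by +0, atomic number by +1.
A: 213 = 213; Z: 83 + 1 = 84.
Z = 84 is polonium, so the daughter is polonium-213.

Po-213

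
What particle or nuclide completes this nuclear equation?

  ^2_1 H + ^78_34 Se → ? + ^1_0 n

Conserve mass number: 2 + 78 = A + 1, so A = 79.
Conserve atomic number: 1 + 34 = Z + 0, so Z = 35.
Z = 35 is bromine, so the species is ^79_35 Br.

Br-79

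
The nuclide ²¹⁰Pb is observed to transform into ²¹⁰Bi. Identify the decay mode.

beta-minus decay

ΔA = 210 − 210 = 0; ΔZ = 83 − 82 = +1.
A is unchanged and Z rises by 1 — a neutron has become a proton (β⁻ decay).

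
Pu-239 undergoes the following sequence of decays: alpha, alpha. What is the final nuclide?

Start: (A, Z) = (239, 94).
After α: (235, 92).
After α: (231, 90).
Z = 90 is thorium.

Th-231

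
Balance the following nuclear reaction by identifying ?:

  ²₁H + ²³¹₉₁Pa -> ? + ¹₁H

Conserve mass number: 2 + 231 = A + 1, so A = 232.
Conserve atomic number: 1 + 91 = Z + 1, so Z = 91.
Z = 91 is protactinium, so the species is ²³²₉₁Pa.

Pa-232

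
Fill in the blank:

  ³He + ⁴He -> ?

Be-7

Conserve mass number: 3 + 4 = A, so A = 7.
Conserve atomic number: 2 + 2 = Z, so Z = 4.
Z = 4 is beryllium, so the species is ⁷Be.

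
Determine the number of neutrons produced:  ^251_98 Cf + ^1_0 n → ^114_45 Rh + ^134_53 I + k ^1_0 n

Conserve mass number: 252 = 114 + 134 + k, so k = 252 − 248 = 4.
Check atomic number: 98 = 45 + 53 + 0 = 98. ✓

4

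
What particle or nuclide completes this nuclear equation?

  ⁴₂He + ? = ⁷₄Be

Conserve mass number: 4 + A = 7, so A = 3.
Conserve atomic number: 2 + Z = 4, so Z = 2.
Z = 2 is helium, so the species is ³₂He.

He-3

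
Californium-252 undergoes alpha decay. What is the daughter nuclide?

Alpha decay: mass number changes by -4, atomic number by -2.
A: 252 − 4 = 248; Z: 98 − 2 = 96.
Z = 96 is curium, so the daughter is curium-248.

Cm-248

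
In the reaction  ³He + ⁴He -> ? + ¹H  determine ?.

Conserve mass number: 3 + 4 = A + 1, so A = 6.
Conserve atomic number: 2 + 2 = Z + 1, so Z = 3.
Z = 3 is lithium, so the species is ⁶Li.

Li-6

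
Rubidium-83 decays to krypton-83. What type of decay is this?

ΔA = 83 − 83 = 0; ΔZ = 36 − 37 = -1.
A is unchanged and Z drops by 1 — a proton has become a neutron (β⁺ emission or electron capture).

beta-plus decay or electron capture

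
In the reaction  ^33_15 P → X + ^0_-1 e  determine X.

Conserve mass number: 33 = A + 0, so A = 33.
Conserve atomic number: 15 = Z − 1, so Z = 16.
Z = 16 is sulfur, so the species is ^33_16 S.

S-33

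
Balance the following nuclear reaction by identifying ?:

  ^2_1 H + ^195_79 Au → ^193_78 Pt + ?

alpha particle

Conserve mass number: 2 + 195 = 193 + A, so A = 4.
Conserve atomic number: 1 + 79 = 78 + Z, so Z = 2.
A = 4 and Z = 2 is ^4_2 He — an alpha particle.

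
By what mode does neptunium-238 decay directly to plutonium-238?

ΔA = 238 − 238 = 0; ΔZ = 94 − 93 = +1.
A is unchanged and Z rises by 1 — a neutron has become a proton (β⁻ decay).

beta-minus decay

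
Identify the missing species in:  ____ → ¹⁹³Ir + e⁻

Os-193

Conserve mass number: A = 193 + 0, so A = 193.
Conserve atomic number: Z = 77 − 1, so Z = 76.
Z = 76 is osmium, so the species is ¹⁹³Os.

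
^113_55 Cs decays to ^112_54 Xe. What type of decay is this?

proton emission

ΔA = 112 − 113 = -1; ΔZ = 54 − 55 = -1.
A drops by 1 and Z drops by 1 — a proton was emitted.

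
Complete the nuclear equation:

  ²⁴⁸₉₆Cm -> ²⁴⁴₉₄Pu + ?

alpha particle

Conserve mass number: 248 = 244 + A, so A = 4.
Conserve atomic number: 96 = 94 + Z, so Z = 2.
A = 4 and Z = 2 is ⁴₂He — an alpha particle.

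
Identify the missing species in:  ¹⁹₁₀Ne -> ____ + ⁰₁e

Conserve mass number: 19 = A + 0, so A = 19.
Conserve atomic number: 10 = Z + 1, so Z = 9.
Z = 9 is fluorine, so the species is ¹⁹₉F.

F-19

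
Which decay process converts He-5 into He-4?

ΔA = 4 − 5 = -1; ΔZ = 2 − 2 = +0.
A drops by 1 with Z unchanged — a neutron was emitted.

neutron emission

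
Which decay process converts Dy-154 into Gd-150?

alpha decay

ΔA = 150 − 154 = -4; ΔZ = 64 − 66 = -2.
A drops by 4 and Z drops by 2 — the signature of alpha emission.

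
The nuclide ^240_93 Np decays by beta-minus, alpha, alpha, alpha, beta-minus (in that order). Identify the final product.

Ac-228

Start: (A, Z) = (240, 93).
After β⁻: (240, 94).
After α: (236, 92).
After α: (232, 90).
After α: (228, 88).
After β⁻: (228, 89).
Z = 89 is actinium.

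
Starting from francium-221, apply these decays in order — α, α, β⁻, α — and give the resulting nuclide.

Start: (A, Z) = (221, 87).
After α: (217, 85).
After α: (213, 83).
After β⁻: (213, 84).
After α: (209, 82).
Z = 82 is lead.

Pb-209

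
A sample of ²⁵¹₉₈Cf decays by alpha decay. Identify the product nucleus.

Cm-247

Alpha decay: mass number changes by -4, atomic number by -2.
A: 251 − 4 = 247; Z: 98 − 2 = 96.
Z = 96 is curium, so the daughter is ²⁴⁷₉₆Cm.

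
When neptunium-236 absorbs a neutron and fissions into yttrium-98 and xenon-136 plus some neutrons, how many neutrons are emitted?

3

Conserve mass number: 237 = 98 + 136 + k, so k = 237 − 234 = 3.
Check atomic number: 93 = 39 + 54 + 0 = 93. ✓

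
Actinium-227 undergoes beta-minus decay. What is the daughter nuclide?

Beta-minus decay: mass number changes by +0, atomic number by +1.
A: 227 = 227; Z: 89 + 1 = 90.
Z = 90 is thorium, so the daughter is thorium-227.

Th-227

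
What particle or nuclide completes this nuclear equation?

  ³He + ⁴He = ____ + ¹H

Li-6

Conserve mass number: 3 + 4 = A + 1, so A = 6.
Conserve atomic number: 2 + 2 = Z + 1, so Z = 3.
Z = 3 is lithium, so the species is ⁶Li.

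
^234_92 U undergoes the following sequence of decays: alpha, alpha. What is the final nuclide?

Start: (A, Z) = (234, 92).
After α: (230, 90).
After α: (226, 88).
Z = 88 is radium.

Ra-226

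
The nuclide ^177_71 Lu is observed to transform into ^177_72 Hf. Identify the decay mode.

ΔA = 177 − 177 = 0; ΔZ = 72 − 71 = +1.
A is unchanged and Z rises by 1 — a neutron has become a proton (β⁻ decay).

beta-minus decay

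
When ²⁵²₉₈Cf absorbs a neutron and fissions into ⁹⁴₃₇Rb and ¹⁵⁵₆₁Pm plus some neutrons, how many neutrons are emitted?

Conserve mass number: 253 = 94 + 155 + k, so k = 253 − 249 = 4.
Check atomic number: 98 = 37 + 61 + 0 = 98. ✓

4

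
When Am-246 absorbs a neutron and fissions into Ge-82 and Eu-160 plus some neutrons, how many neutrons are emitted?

Conserve mass number: 247 = 82 + 160 + k, so k = 247 − 242 = 5.
Check atomic number: 95 = 32 + 63 + 0 = 95. ✓

5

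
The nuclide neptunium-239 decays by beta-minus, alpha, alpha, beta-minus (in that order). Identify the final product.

Pa-231

Start: (A, Z) = (239, 93).
After β⁻: (239, 94).
After α: (235, 92).
After α: (231, 90).
After β⁻: (231, 91).
Z = 91 is protactinium.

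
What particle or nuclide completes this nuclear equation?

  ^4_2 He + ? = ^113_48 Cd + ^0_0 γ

Conserve mass number: 4 + A = 113 + 0, so A = 109.
Conserve atomic number: 2 + Z = 48 + 0, so Z = 46.
Z = 46 is palladium, so the species is ^109_46 Pd.

Pd-109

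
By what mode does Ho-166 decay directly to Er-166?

ΔA = 166 − 166 = 0; ΔZ = 68 − 67 = +1.
A is unchanged and Z rises by 1 — a neutron has become a proton (β⁻ decay).

beta-minus decay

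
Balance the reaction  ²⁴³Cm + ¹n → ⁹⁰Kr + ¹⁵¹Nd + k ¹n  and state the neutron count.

Conserve mass number: 244 = 90 + 151 + k, so k = 244 − 241 = 3.
Check atomic number: 96 = 36 + 60 + 0 = 96. ✓

3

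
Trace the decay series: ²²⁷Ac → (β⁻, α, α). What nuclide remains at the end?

Start: (A, Z) = (227, 89).
After β⁻: (227, 90).
After α: (223, 88).
After α: (219, 86).
Z = 86 is radon.

Rn-219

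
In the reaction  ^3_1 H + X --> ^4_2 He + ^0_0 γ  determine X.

proton

Conserve mass number: 3 + A = 4 + 0, so A = 1.
Conserve atomic number: 1 + Z = 2 + 0, so Z = 1.
A = 1 and Z = 1 is ^1_1 H — a proton.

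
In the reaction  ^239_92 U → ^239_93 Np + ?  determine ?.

beta-minus particle

Conserve mass number: 239 = 239 + A, so A = 0.
Conserve atomic number: 92 = 93 + Z, so Z = -1.
A = 0 and Z = -1 is ^0_-1 e — a beta-minus particle.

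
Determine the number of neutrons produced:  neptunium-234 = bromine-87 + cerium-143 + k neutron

Conserve mass number: 234 = 87 + 143 + k, so k = 234 − 230 = 4.
Check atomic number: 93 = 35 + 58 + 0 = 93. ✓

4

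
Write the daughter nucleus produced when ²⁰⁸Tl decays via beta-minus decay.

Beta-minus decay: mass number changes by +0, atomic number by +1.
A: 208 = 208; Z: 81 + 1 = 82.
Z = 82 is lead, so the daughter is ²⁰⁸Pb.

Pb-208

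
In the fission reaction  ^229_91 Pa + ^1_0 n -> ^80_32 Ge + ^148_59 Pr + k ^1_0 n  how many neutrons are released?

Conserve mass number: 230 = 80 + 148 + k, so k = 230 − 228 = 2.
Check atomic number: 91 = 32 + 59 + 0 = 91. ✓

2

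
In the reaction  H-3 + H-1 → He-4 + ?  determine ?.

gamma ray

Conserve mass number: 3 + 1 = 4 + A, so A = 0.
Conserve atomic number: 1 + 1 = 2 + Z, so Z = 0.
A = 0 and Z = 0 is γ — a gamma ray.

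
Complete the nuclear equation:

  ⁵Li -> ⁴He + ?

proton

Conserve mass number: 5 = 4 + A, so A = 1.
Conserve atomic number: 3 = 2 + Z, so Z = 1.
A = 1 and Z = 1 is ¹H — a proton.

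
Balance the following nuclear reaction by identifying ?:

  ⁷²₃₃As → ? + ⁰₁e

Conserve mass number: 72 = A + 0, so A = 72.
Conserve atomic number: 33 = Z + 1, so Z = 32.
Z = 32 is germanium, so the species is ⁷²₃₂Ge.

Ge-72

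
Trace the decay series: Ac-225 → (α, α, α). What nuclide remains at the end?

Start: (A, Z) = (225, 89).
After α: (221, 87).
After α: (217, 85).
After α: (213, 83).
Z = 83 is bismuth.

Bi-213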